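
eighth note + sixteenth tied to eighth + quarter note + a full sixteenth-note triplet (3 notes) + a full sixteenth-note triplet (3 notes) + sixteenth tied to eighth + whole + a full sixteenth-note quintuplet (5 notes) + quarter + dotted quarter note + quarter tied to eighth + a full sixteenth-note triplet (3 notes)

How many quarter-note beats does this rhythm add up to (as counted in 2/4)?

13.5

One quarter-note beat = 4 sixteenth notes.
Express everything in sixteenth notes: eighth note = 2; sixteenth tied to eighth (sixteenth + eighth) = 3; quarter note = 4; a full sixteenth-note triplet (3 notes) (three triplet sixteenths span one eighth) = 2; a full sixteenth-note triplet (3 notes) (three triplet sixteenths span one eighth) = 2; sixteenth tied to eighth (sixteenth + eighth) = 3; whole = 16; a full sixteenth-note quintuplet (5 notes) (five quintuplet sixteenths span one quarter) = 4; quarter = 4; dotted quarter note = 6; quarter tied to eighth (quarter + eighth) = 6; a full sixteenth-note triplet (3 notes) (three triplet sixteenths span one eighth) = 2.
Adding: 2 + 3 + 4 + 2 + 2 + 3 + 16 + 4 + 4 + 6 + 6 + 2 = 54.
54 ÷ 4 = 13.5 beats.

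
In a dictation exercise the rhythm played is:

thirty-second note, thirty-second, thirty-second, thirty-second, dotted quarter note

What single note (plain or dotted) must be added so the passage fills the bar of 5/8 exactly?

eighth note

The bar of 5/8 = 20 thirty-second notes.
Working in thirty-second notes: thirty-second note = 1; thirty-second = 1; thirty-second = 1; thirty-second = 1; dotted quarter note = 12.
Sum: 1 + 1 + 1 + 1 + 12 = 16.
Remaining: 20 − 16 = 4 thirty-second notes, which is a eighth note.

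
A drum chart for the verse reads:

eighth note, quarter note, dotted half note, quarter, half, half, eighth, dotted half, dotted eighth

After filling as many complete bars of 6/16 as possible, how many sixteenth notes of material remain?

1

One bar of 6/16 = 6 sixteenth notes.
Convert each value to sixteenth notes: eighth note = 2; quarter note = 4; dotted half note = 12; quarter = 4; half = 8; half = 8; eighth = 2; dotted half = 12; dotted eighth = 3.
Sum: 2 + 4 + 12 + 4 + 8 + 8 + 2 + 12 + 3 = 55.
55 ÷ 6 = 9 complete bars with 1 sixteenth note remaining.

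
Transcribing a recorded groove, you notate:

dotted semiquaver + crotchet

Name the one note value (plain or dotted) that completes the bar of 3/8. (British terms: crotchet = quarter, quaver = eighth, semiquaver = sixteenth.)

The bar of 3/8 = 12 thirty-second notes.
Each duration in thirty-second notes: dotted semiquaver = 3; crotchet = 8.
Adding: 3 + 8 = 11.
Remaining: 12 − 11 = 1 thirty-second note, which is a thirty-second note.

thirty-second note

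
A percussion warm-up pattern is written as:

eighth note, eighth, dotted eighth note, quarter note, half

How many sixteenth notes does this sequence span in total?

19

Each duration in sixteenth notes: eighth note = 2; eighth = 2; dotted eighth note = 3; quarter note = 4; half = 8.
Total: 2 + 2 + 3 + 4 + 8 = 19 sixteenth notes.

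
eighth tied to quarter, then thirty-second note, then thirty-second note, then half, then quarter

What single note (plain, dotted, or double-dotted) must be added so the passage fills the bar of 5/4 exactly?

sixteenth note

The bar of 5/4 = 40 thirty-second notes.
Convert each value to thirty-second notes: eighth tied to quarter (eighth + quarter) = 12; thirty-second note = 1; thirty-second note = 1; half = 16; quarter = 8.
Sum: 12 + 1 + 1 + 16 + 8 = 38.
Remaining: 40 − 38 = 2 thirty-second notes, which is a sixteenth note.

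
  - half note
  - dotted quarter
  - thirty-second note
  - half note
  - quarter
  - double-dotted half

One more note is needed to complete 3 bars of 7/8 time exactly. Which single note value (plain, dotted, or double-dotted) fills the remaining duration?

dotted sixteenth note

3 bars of 7/8 = 84 thirty-second notes.
Express everything in thirty-second notes: half note = 16; dotted quarter = 12; thirty-second note = 1; half note = 16; quarter = 8; double-dotted half = 28.
Altogether 16 + 12 + 1 + 16 + 8 + 28 = 81.
Remaining: 84 − 81 = 3 thirty-second notes, which is a dotted sixteenth note.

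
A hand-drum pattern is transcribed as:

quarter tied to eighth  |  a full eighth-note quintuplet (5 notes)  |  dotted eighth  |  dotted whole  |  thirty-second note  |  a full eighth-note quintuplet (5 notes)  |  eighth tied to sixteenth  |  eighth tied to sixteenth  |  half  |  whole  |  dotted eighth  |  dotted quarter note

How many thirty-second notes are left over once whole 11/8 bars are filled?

One bar of 11/8 = 44 thirty-second notes.
Each duration in thirty-second notes: quarter tied to eighth (quarter + eighth) = 12; a full eighth-note quintuplet (5 notes) (five quintuplet eighths span one half) = 16; dotted eighth = 6; dotted whole = 48; thirty-second note = 1; a full eighth-note quintuplet (5 notes) (five quintuplet eighths span one half) = 16; eighth tied to sixteenth (eighth + sixteenth) = 6; eighth tied to sixteenth (eighth + sixteenth) = 6; half = 16; whole = 32; dotted eighth = 6; dotted quarter note = 12.
Total: 12 + 16 + 6 + 48 + 1 + 16 + 6 + 6 + 16 + 32 + 6 + 12 = 177.
177 ÷ 44 = 4 complete bars with 1 thirty-second note remaining.

1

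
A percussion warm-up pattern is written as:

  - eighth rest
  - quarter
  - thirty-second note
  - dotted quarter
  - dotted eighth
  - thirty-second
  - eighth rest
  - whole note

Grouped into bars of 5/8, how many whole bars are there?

3

One bar of 5/8 = 20 thirty-second notes.
Working in thirty-second notes: eighth rest = 4; quarter = 8; thirty-second note = 1; dotted quarter = 12; dotted eighth = 6; thirty-second = 1; eighth rest = 4; whole note = 32.
Sum: 4 + 8 + 1 + 12 + 6 + 1 + 4 + 32 = 68.
68 ÷ 20 = 3 complete bars with 8 left over.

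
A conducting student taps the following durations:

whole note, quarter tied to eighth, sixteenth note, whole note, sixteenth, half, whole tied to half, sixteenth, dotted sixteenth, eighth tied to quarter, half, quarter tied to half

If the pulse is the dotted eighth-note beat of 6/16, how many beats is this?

One dotted eighth-note beat = 6 thirty-second notes.
Working in thirty-second notes: whole note = 32; quarter tied to eighth (quarter + eighth) = 12; sixteenth note = 2; whole note = 32; sixteenth = 2; half = 16; whole tied to half (whole + half) = 48; sixteenth = 2; dotted sixteenth = 3; eighth tied to quarter (eighth + quarter) = 12; half = 16; quarter tied to half (quarter + half) = 24.
Sum: 32 + 12 + 2 + 32 + 2 + 16 + 48 + 2 + 3 + 12 + 16 + 24 = 201.
201 ÷ 6 = 33.5 beats.

33.5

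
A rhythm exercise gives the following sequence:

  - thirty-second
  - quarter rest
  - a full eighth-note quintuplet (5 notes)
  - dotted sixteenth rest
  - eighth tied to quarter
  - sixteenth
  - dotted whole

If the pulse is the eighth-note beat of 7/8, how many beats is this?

22.5

One eighth-note beat = 4 thirty-second notes.
Each duration in thirty-second notes: thirty-second = 1; quarter rest = 8; a full eighth-note quintuplet (5 notes) (five quintuplet eighths span one half) = 16; dotted sixteenth rest = 3; eighth tied to quarter (eighth + quarter) = 12; sixteenth = 2; dotted whole = 48.
Total: 1 + 8 + 16 + 3 + 12 + 2 + 48 = 90.
90 ÷ 4 = 22.5 beats.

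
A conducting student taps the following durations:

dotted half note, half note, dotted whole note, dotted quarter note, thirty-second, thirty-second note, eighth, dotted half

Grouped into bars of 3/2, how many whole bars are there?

2

One bar of 3/2 = 48 thirty-second notes.
Each duration in thirty-second notes: dotted half note = 24; half note = 16; dotted whole note = 48; dotted quarter note = 12; thirty-second = 1; thirty-second note = 1; eighth = 4; dotted half = 24.
Altogether 24 + 16 + 48 + 12 + 1 + 1 + 4 + 24 = 130.
130 ÷ 48 = 2 complete bars with 34 left over.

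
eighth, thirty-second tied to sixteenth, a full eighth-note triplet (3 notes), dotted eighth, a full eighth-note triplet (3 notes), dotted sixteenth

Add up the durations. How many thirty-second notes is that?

32

Convert each value to thirty-second notes: eighth = 4; thirty-second tied to sixteenth (thirty-second + sixteenth) = 3; a full eighth-note triplet (3 notes) (three triplet eighths span one quarter) = 8; dotted eighth = 6; a full eighth-note triplet (3 notes) (three triplet eighths span one quarter) = 8; dotted sixteenth = 3.
Adding: 4 + 3 + 8 + 6 + 8 + 3 = 32 thirty-second notes.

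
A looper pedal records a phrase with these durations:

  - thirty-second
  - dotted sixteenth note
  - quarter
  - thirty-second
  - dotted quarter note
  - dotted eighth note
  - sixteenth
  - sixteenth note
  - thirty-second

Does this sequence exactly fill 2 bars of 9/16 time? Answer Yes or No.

Yes

One bar of 9/16 = 18 thirty-second notes, so 2 bars = 36.
Convert each value to thirty-second notes: thirty-second = 1; dotted sixteenth note = 3; quarter = 8; thirty-second = 1; dotted quarter note = 12; dotted eighth note = 6; sixteenth = 2; sixteenth note = 2; thirty-second = 1.
Adding: 1 + 3 + 8 + 1 + 12 + 6 + 2 + 2 + 1 = 36.
36 equals 36, so the answer is Yes.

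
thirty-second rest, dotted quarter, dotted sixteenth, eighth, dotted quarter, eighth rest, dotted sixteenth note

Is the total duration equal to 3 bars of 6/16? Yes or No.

One bar of 6/16 = 12 thirty-second notes, so 3 bars = 36.
Express everything in thirty-second notes: thirty-second rest = 1; dotted quarter = 12; dotted sixteenth = 3; eighth = 4; dotted quarter = 12; eighth rest = 4; dotted sixteenth note = 3.
Total: 1 + 12 + 3 + 4 + 12 + 4 + 3 = 39.
39 exceeds 36, so the answer is No.

No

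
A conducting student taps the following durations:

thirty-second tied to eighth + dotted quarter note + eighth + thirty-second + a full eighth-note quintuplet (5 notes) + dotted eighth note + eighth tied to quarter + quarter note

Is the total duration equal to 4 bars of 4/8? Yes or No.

Yes

One bar of 4/8 = 16 thirty-second notes, so 4 bars = 64.
In thirty-second notes: thirty-second tied to eighth (thirty-second + eighth) = 5; dotted quarter note = 12; eighth = 4; thirty-second = 1; a full eighth-note quintuplet (5 notes) (five quintuplet eighths span one half) = 16; dotted eighth note = 6; eighth tied to quarter (eighth + quarter) = 12; quarter note = 8.
Total: 5 + 12 + 4 + 1 + 16 + 6 + 12 + 8 = 64.
64 equals 64, so the answer is Yes.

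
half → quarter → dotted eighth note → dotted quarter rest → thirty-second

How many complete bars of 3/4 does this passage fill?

1

One bar of 3/4 = 24 thirty-second notes.
Convert each value to thirty-second notes: half = 16; quarter = 8; dotted eighth note = 6; dotted quarter rest = 12; thirty-second = 1.
Altogether 16 + 8 + 6 + 12 + 1 = 43.
43 ÷ 24 = 1 complete bar with 19 left over.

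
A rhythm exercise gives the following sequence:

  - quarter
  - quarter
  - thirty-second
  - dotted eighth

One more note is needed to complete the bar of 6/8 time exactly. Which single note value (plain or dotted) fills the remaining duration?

The bar of 6/8 = 24 thirty-second notes.
In thirty-second notes: quarter = 8; quarter = 8; thirty-second = 1; dotted eighth = 6.
Altogether 8 + 8 + 1 + 6 = 23.
Remaining: 24 − 23 = 1 thirty-second note, which is a thirty-second note.

thirty-second note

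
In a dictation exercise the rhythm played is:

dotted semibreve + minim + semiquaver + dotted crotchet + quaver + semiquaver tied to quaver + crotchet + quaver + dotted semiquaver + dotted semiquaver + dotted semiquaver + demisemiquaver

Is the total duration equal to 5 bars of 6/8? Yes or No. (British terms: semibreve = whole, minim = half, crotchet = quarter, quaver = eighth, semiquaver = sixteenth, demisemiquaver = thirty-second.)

One bar of 6/8 = 24 thirty-second notes, so 5 bars = 120.
Working in thirty-second notes: dotted semibreve = 48; minim = 16; semiquaver = 2; dotted crotchet = 12; quaver = 4; semiquaver tied to quaver (semiquaver + quaver) = 6; crotchet = 8; quaver = 4; dotted semiquaver = 3; dotted semiquaver = 3; dotted semiquaver = 3; demisemiquaver = 1.
Sum: 48 + 16 + 2 + 12 + 4 + 6 + 8 + 4 + 3 + 3 + 3 + 1 = 110.
110 falls short of 120, so the answer is No.

No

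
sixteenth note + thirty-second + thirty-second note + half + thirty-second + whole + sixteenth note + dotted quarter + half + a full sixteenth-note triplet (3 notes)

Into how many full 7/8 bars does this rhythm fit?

3

One bar of 7/8 = 28 thirty-second notes.
Convert each value to thirty-second notes: sixteenth note = 2; thirty-second = 1; thirty-second note = 1; half = 16; thirty-second = 1; whole = 32; sixteenth note = 2; dotted quarter = 12; half = 16; a full sixteenth-note triplet (3 notes) (three triplet sixteenths span one eighth) = 4.
Sum: 2 + 1 + 1 + 16 + 1 + 32 + 2 + 12 + 16 + 4 = 87.
87 ÷ 28 = 3 complete bars with 3 left over.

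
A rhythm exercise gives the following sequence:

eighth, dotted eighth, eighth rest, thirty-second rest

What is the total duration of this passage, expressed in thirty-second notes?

15

In thirty-second notes: eighth = 4; dotted eighth = 6; eighth rest = 4; thirty-second rest = 1.
Sum: 4 + 6 + 4 + 1 = 15 thirty-second notes.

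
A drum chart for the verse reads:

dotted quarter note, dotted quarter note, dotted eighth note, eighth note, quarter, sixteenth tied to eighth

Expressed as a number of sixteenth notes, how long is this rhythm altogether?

24

Convert each value to sixteenth notes: dotted quarter note = 6; dotted quarter note = 6; dotted eighth note = 3; eighth note = 2; quarter = 4; sixteenth tied to eighth (sixteenth + eighth) = 3.
Adding: 6 + 6 + 3 + 2 + 4 + 3 = 24 sixteenth notes.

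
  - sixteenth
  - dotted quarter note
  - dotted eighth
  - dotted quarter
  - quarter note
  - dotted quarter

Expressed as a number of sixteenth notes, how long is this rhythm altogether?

26

Working in sixteenth notes: sixteenth = 1; dotted quarter note = 6; dotted eighth = 3; dotted quarter = 6; quarter note = 4; dotted quarter = 6.
Altogether 1 + 6 + 3 + 6 + 4 + 6 = 26 sixteenth notes.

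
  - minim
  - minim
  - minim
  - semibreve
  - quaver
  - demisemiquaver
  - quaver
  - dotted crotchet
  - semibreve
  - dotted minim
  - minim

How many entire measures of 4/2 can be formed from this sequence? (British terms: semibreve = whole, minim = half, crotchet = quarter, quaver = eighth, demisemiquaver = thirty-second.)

One bar of 4/2 = 64 thirty-second notes.
Convert each value to thirty-second notes: minim = 16; minim = 16; minim = 16; semibreve = 32; quaver = 4; demisemiquaver = 1; quaver = 4; dotted crotchet = 12; semibreve = 32; dotted minim = 24; minim = 16.
Altogether 16 + 16 + 16 + 32 + 4 + 1 + 4 + 12 + 32 + 24 + 16 = 173.
173 ÷ 64 = 2 complete bars with 45 left over.

2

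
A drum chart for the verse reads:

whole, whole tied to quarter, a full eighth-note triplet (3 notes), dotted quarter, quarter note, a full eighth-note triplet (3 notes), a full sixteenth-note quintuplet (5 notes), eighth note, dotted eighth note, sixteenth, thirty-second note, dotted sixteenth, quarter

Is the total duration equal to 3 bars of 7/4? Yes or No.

One bar of 7/4 = 56 thirty-second notes, so 3 bars = 168.
Express everything in thirty-second notes: whole = 32; whole tied to quarter (whole + quarter) = 40; a full eighth-note triplet (3 notes) (three triplet eighths span one quarter) = 8; dotted quarter = 12; quarter note = 8; a full eighth-note triplet (3 notes) (three triplet eighths span one quarter) = 8; a full sixteenth-note quintuplet (5 notes) (five quintuplet sixteenths span one quarter) = 8; eighth note = 4; dotted eighth note = 6; sixteenth = 2; thirty-second note = 1; dotted sixteenth = 3; quarter = 8.
Adding: 32 + 40 + 8 + 12 + 8 + 8 + 8 + 4 + 6 + 2 + 1 + 3 + 8 = 140.
140 falls short of 168, so the answer is No.

No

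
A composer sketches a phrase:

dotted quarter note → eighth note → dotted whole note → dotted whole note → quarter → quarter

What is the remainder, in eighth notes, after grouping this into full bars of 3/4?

One bar of 3/4 = 6 eighth notes.
Convert each value to eighth notes: dotted quarter note = 3; eighth note = 1; dotted whole note = 12; dotted whole note = 12; quarter = 2; quarter = 2.
Adding: 3 + 1 + 12 + 12 + 2 + 2 = 32.
32 ÷ 6 = 5 complete bars with 2 eighth notes remaining.

2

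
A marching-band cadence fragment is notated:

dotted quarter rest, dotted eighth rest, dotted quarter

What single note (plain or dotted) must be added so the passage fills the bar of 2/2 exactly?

sixteenth note

The bar of 2/2 = 16 sixteenth notes.
Working in sixteenth notes: dotted quarter rest = 6; dotted eighth rest = 3; dotted quarter = 6.
Sum: 6 + 3 + 6 = 15.
Remaining: 16 − 15 = 1 sixteenth note, which is a sixteenth note.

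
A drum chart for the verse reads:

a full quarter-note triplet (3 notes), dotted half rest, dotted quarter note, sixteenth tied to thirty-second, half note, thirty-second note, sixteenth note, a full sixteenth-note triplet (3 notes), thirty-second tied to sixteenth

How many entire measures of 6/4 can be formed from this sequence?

1

One bar of 6/4 = 48 thirty-second notes.
Working in thirty-second notes: a full quarter-note triplet (3 notes) (three triplet quarters span one half) = 16; dotted half rest = 24; dotted quarter note = 12; sixteenth tied to thirty-second (sixteenth + thirty-second) = 3; half note = 16; thirty-second note = 1; sixteenth note = 2; a full sixteenth-note triplet (3 notes) (three triplet sixteenths span one eighth) = 4; thirty-second tied to sixteenth (thirty-second + sixteenth) = 3.
Sum: 16 + 24 + 12 + 3 + 16 + 1 + 2 + 4 + 3 = 81.
81 ÷ 48 = 1 complete bar with 33 left over.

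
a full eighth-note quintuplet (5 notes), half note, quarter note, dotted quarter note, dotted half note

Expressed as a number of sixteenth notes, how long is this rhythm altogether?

38

Convert each value to sixteenth notes: a full eighth-note quintuplet (5 notes) (five quintuplet eighths span one half) = 8; half note = 8; quarter note = 4; dotted quarter note = 6; dotted half note = 12.
Sum: 8 + 8 + 4 + 6 + 12 = 38 sixteenth notes.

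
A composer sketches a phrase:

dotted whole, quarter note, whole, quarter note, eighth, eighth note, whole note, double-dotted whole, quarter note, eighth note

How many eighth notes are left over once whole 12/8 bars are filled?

3

One bar of 12/8 = 12 eighth notes.
Working in eighth notes: dotted whole = 12; quarter note = 2; whole = 8; quarter note = 2; eighth = 1; eighth note = 1; whole note = 8; double-dotted whole = 14; quarter note = 2; eighth note = 1.
Altogether 12 + 2 + 8 + 2 + 1 + 1 + 8 + 14 + 2 + 1 = 51.
51 ÷ 12 = 4 complete bars with 3 eighth notes remaining.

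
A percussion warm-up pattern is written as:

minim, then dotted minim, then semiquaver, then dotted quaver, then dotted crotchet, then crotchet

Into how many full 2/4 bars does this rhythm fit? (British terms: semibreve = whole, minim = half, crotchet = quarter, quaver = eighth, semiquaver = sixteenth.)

One bar of 2/4 = 8 sixteenth notes.
In sixteenth notes: minim = 8; dotted minim = 12; semiquaver = 1; dotted quaver = 3; dotted crotchet = 6; crotchet = 4.
Total: 8 + 12 + 1 + 3 + 6 + 4 = 34.
34 ÷ 8 = 4 complete bars with 2 left over.

4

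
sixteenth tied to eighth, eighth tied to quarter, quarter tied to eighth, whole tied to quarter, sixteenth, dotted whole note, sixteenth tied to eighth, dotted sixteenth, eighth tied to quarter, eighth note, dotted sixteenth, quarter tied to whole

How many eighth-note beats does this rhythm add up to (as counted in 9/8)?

47

One eighth-note beat = 4 thirty-second notes.
In thirty-second notes: sixteenth tied to eighth (sixteenth + eighth) = 6; eighth tied to quarter (eighth + quarter) = 12; quarter tied to eighth (quarter + eighth) = 12; whole tied to quarter (whole + quarter) = 40; sixteenth = 2; dotted whole note = 48; sixteenth tied to eighth (sixteenth + eighth) = 6; dotted sixteenth = 3; eighth tied to quarter (eighth + quarter) = 12; eighth note = 4; dotted sixteenth = 3; quarter tied to whole (quarter + whole) = 40.
Sum: 6 + 12 + 12 + 40 + 2 + 48 + 6 + 3 + 12 + 4 + 3 + 40 = 188.
188 ÷ 4 = 47 beats.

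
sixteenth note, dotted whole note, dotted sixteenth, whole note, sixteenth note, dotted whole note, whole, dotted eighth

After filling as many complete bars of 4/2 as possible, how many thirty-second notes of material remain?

One bar of 4/2 = 64 thirty-second notes.
Each duration in thirty-second notes: sixteenth note = 2; dotted whole note = 48; dotted sixteenth = 3; whole note = 32; sixteenth note = 2; dotted whole note = 48; whole = 32; dotted eighth = 6.
Total: 2 + 48 + 3 + 32 + 2 + 48 + 32 + 6 = 173.
173 ÷ 64 = 2 complete bars with 45 thirty-second notes remaining.

45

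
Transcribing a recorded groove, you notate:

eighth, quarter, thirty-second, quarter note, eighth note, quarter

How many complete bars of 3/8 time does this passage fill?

One bar of 3/8 = 12 thirty-second notes.
In thirty-second notes: eighth = 4; quarter = 8; thirty-second = 1; quarter note = 8; eighth note = 4; quarter = 8.
Adding: 4 + 8 + 1 + 8 + 4 + 8 = 33.
33 ÷ 12 = 2 complete bars with 9 left over.

2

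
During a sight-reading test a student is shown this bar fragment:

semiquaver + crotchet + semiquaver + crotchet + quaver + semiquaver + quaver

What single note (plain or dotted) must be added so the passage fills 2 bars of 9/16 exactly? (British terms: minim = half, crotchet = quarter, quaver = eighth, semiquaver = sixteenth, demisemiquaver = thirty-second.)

2 bars of 9/16 = 18 sixteenth notes.
Convert each value to sixteenth notes: semiquaver = 1; crotchet = 4; semiquaver = 1; crotchet = 4; quaver = 2; semiquaver = 1; quaver = 2.
Altogether 1 + 4 + 1 + 4 + 2 + 1 + 2 = 15.
Remaining: 18 − 15 = 3 sixteenth notes, which is a dotted eighth note.

dotted eighth note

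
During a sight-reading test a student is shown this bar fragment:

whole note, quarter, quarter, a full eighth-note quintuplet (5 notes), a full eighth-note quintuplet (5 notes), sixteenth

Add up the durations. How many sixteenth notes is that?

In sixteenth notes: whole note = 16; quarter = 4; quarter = 4; a full eighth-note quintuplet (5 notes) (five quintuplet eighths span one half) = 8; a full eighth-note quintuplet (5 notes) (five quintuplet eighths span one half) = 8; sixteenth = 1.
Altogether 16 + 4 + 4 + 8 + 8 + 1 = 41 sixteenth notes.

41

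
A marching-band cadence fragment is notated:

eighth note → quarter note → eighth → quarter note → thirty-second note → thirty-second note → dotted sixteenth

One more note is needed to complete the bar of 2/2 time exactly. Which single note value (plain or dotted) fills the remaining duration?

dotted sixteenth note

The bar of 2/2 = 32 thirty-second notes.
In thirty-second notes: eighth note = 4; quarter note = 8; eighth = 4; quarter note = 8; thirty-second note = 1; thirty-second note = 1; dotted sixteenth = 3.
Total: 4 + 8 + 4 + 8 + 1 + 1 + 3 = 29.
Remaining: 32 − 29 = 3 thirty-second notes, which is a dotted sixteenth note.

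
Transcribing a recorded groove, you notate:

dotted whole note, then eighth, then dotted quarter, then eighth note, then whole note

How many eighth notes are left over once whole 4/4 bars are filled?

One bar of 4/4 = 8 eighth notes.
In eighth notes: dotted whole note = 12; eighth = 1; dotted quarter = 3; eighth note = 1; whole note = 8.
Total: 12 + 1 + 3 + 1 + 8 = 25.
25 ÷ 8 = 3 complete bars with 1 eighth note remaining.

1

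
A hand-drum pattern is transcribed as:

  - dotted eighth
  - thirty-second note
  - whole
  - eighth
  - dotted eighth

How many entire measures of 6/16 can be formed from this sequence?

4

One bar of 6/16 = 12 thirty-second notes.
Each duration in thirty-second notes: dotted eighth = 6; thirty-second note = 1; whole = 32; eighth = 4; dotted eighth = 6.
Altogether 6 + 1 + 32 + 4 + 6 = 49.
49 ÷ 12 = 4 complete bars with 1 left over.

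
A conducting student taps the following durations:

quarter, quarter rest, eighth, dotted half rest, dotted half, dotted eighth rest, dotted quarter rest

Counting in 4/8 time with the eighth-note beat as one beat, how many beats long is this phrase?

21.5

One eighth-note beat = 2 sixteenth notes.
Working in sixteenth notes: quarter = 4; quarter rest = 4; eighth = 2; dotted half rest = 12; dotted half = 12; dotted eighth rest = 3; dotted quarter rest = 6.
Sum: 4 + 4 + 2 + 12 + 12 + 3 + 6 = 43.
43 ÷ 2 = 21.5 beats.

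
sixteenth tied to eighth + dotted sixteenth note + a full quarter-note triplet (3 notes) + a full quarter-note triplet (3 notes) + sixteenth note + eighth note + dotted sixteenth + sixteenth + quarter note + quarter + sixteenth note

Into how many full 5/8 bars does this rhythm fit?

One bar of 5/8 = 20 thirty-second notes.
Working in thirty-second notes: sixteenth tied to eighth (sixteenth + eighth) = 6; dotted sixteenth note = 3; a full quarter-note triplet (3 notes) (three triplet quarters span one half) = 16; a full quarter-note triplet (3 notes) (three triplet quarters span one half) = 16; sixteenth note = 2; eighth note = 4; dotted sixteenth = 3; sixteenth = 2; quarter note = 8; quarter = 8; sixteenth note = 2.
Total: 6 + 3 + 16 + 16 + 2 + 4 + 3 + 2 + 8 + 8 + 2 = 70.
70 ÷ 20 = 3 complete bars with 10 left over.

3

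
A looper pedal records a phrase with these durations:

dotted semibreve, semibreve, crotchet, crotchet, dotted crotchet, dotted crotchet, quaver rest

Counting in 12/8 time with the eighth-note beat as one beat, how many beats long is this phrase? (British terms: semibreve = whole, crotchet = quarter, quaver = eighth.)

31

One eighth-note beat = 2 sixteenth notes.
Each duration in sixteenth notes: dotted semibreve = 24; semibreve = 16; crotchet = 4; crotchet = 4; dotted crotchet = 6; dotted crotchet = 6; quaver rest = 2.
Sum: 24 + 16 + 4 + 4 + 6 + 6 + 2 = 62.
62 ÷ 2 = 31 beats.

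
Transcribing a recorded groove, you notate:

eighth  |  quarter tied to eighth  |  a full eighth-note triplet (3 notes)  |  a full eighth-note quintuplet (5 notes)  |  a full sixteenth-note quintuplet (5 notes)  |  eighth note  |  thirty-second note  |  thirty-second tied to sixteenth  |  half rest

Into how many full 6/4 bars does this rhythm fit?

One bar of 6/4 = 48 thirty-second notes.
Working in thirty-second notes: eighth = 4; quarter tied to eighth (quarter + eighth) = 12; a full eighth-note triplet (3 notes) (three triplet eighths span one quarter) = 8; a full eighth-note quintuplet (5 notes) (five quintuplet eighths span one half) = 16; a full sixteenth-note quintuplet (5 notes) (five quintuplet sixteenths span one quarter) = 8; eighth note = 4; thirty-second note = 1; thirty-second tied to sixteenth (thirty-second + sixteenth) = 3; half rest = 16.
Total: 4 + 12 + 8 + 16 + 8 + 4 + 1 + 3 + 16 = 72.
72 ÷ 48 = 1 complete bar with 24 left over.

1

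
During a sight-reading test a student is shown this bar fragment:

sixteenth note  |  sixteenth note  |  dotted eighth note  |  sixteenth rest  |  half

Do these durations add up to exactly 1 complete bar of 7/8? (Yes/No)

One bar of 7/8 = 14 sixteenth notes.
Each duration in sixteenth notes: sixteenth note = 1; sixteenth note = 1; dotted eighth note = 3; sixteenth rest = 1; half = 8.
Sum: 1 + 1 + 3 + 1 + 8 = 14.
14 equals 14, so the answer is Yes.

Yes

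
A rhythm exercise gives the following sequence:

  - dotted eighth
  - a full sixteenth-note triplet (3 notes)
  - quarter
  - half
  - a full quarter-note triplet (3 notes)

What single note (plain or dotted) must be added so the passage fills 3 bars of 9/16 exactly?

3 bars of 9/16 = 27 sixteenth notes.
Express everything in sixteenth notes: dotted eighth = 3; a full sixteenth-note triplet (3 notes) (three triplet sixteenths span one eighth) = 2; quarter = 4; half = 8; a full quarter-note triplet (3 notes) (three triplet quarters span one half) = 8.
Total: 3 + 2 + 4 + 8 + 8 = 25.
Remaining: 27 − 25 = 2 sixteenth notes, which is a eighth note.

eighth note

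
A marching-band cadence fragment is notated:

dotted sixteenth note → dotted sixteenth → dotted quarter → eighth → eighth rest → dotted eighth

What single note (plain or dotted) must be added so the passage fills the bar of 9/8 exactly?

The bar of 9/8 = 36 thirty-second notes.
In thirty-second notes: dotted sixteenth note = 3; dotted sixteenth = 3; dotted quarter = 12; eighth = 4; eighth rest = 4; dotted eighth = 6.
Sum: 3 + 3 + 12 + 4 + 4 + 6 = 32.
Remaining: 36 − 32 = 4 thirty-second notes, which is a eighth note.

eighth note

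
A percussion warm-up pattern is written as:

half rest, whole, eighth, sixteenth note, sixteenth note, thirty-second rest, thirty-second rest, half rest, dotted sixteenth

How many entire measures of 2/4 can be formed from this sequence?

One bar of 2/4 = 16 thirty-second notes.
Working in thirty-second notes: half rest = 16; whole = 32; eighth = 4; sixteenth note = 2; sixteenth note = 2; thirty-second rest = 1; thirty-second rest = 1; half rest = 16; dotted sixteenth = 3.
Total: 16 + 32 + 4 + 2 + 2 + 1 + 1 + 16 + 3 = 77.
77 ÷ 16 = 4 complete bars with 13 left over.

4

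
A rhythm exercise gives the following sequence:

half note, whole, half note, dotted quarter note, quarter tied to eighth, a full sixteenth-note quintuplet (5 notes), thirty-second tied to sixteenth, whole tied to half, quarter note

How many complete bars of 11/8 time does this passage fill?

3

One bar of 11/8 = 44 thirty-second notes.
Working in thirty-second notes: half note = 16; whole = 32; half note = 16; dotted quarter note = 12; quarter tied to eighth (quarter + eighth) = 12; a full sixteenth-note quintuplet (5 notes) (five quintuplet sixteenths span one quarter) = 8; thirty-second tied to sixteenth (thirty-second + sixteenth) = 3; whole tied to half (whole + half) = 48; quarter note = 8.
Adding: 16 + 32 + 16 + 12 + 12 + 8 + 3 + 48 + 8 = 155.
155 ÷ 44 = 3 complete bars with 23 left over.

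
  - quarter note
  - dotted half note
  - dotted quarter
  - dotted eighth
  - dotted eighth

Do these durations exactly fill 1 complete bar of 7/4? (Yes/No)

Yes

One bar of 7/4 = 28 sixteenth notes.
Convert each value to sixteenth notes: quarter note = 4; dotted half note = 12; dotted quarter = 6; dotted eighth = 3; dotted eighth = 3.
Adding: 4 + 12 + 6 + 3 + 3 = 28.
28 equals 28, so the answer is Yes.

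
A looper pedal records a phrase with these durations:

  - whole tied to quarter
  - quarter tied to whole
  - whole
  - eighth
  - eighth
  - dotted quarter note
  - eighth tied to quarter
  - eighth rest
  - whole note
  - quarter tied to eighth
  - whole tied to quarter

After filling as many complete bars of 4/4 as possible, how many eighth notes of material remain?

2

One bar of 4/4 = 8 eighth notes.
In eighth notes: whole tied to quarter (whole + quarter) = 10; quarter tied to whole (quarter + whole) = 10; whole = 8; eighth = 1; eighth = 1; dotted quarter note = 3; eighth tied to quarter (eighth + quarter) = 3; eighth rest = 1; whole note = 8; quarter tied to eighth (quarter + eighth) = 3; whole tied to quarter (whole + quarter) = 10.
Altogether 10 + 10 + 8 + 1 + 1 + 3 + 3 + 1 + 8 + 3 + 10 = 58.
58 ÷ 8 = 7 complete bars with 2 eighth notes remaining.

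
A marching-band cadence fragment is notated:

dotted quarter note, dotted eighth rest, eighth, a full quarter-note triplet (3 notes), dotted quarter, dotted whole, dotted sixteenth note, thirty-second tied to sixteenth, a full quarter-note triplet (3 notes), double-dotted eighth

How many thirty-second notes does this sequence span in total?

127

In thirty-second notes: dotted quarter note = 12; dotted eighth rest = 6; eighth = 4; a full quarter-note triplet (3 notes) (three triplet quarters span one half) = 16; dotted quarter = 12; dotted whole = 48; dotted sixteenth note = 3; thirty-second tied to sixteenth (thirty-second + sixteenth) = 3; a full quarter-note triplet (3 notes) (three triplet quarters span one half) = 16; double-dotted eighth = 7.
Total: 12 + 6 + 4 + 16 + 12 + 48 + 3 + 3 + 16 + 7 = 127 thirty-second notes.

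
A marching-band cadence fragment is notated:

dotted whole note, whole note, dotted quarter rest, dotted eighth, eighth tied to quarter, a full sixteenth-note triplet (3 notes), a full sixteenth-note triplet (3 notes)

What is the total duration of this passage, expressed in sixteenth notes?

59

Each duration in sixteenth notes: dotted whole note = 24; whole note = 16; dotted quarter rest = 6; dotted eighth = 3; eighth tied to quarter (eighth + quarter) = 6; a full sixteenth-note triplet (3 notes) (three triplet sixteenths span one eighth) = 2; a full sixteenth-note triplet (3 notes) (three triplet sixteenths span one eighth) = 2.
Sum: 24 + 16 + 6 + 3 + 6 + 2 + 2 = 59 sixteenth notes.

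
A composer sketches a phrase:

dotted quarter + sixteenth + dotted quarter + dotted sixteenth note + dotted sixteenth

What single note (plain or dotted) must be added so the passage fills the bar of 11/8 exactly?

dotted quarter note

The bar of 11/8 = 44 thirty-second notes.
Working in thirty-second notes: dotted quarter = 12; sixteenth = 2; dotted quarter = 12; dotted sixteenth note = 3; dotted sixteenth = 3.
Sum: 12 + 2 + 12 + 3 + 3 = 32.
Remaining: 44 − 32 = 12 thirty-second notes, which is a dotted quarter note.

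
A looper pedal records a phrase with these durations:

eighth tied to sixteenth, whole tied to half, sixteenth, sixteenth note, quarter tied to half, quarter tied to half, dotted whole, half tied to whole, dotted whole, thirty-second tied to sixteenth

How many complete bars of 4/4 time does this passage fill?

One bar of 4/4 = 32 thirty-second notes.
Express everything in thirty-second notes: eighth tied to sixteenth (eighth + sixteenth) = 6; whole tied to half (whole + half) = 48; sixteenth = 2; sixteenth note = 2; quarter tied to half (quarter + half) = 24; quarter tied to half (quarter + half) = 24; dotted whole = 48; half tied to whole (half + whole) = 48; dotted whole = 48; thirty-second tied to sixteenth (thirty-second + sixteenth) = 3.
Sum: 6 + 48 + 2 + 2 + 24 + 24 + 48 + 48 + 48 + 3 = 253.
253 ÷ 32 = 7 complete bars with 29 left over.

7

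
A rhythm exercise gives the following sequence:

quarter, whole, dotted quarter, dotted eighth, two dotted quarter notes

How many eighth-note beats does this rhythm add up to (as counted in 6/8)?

One eighth-note beat = 2 sixteenth notes.
Convert each value to sixteenth notes: quarter = 4; whole = 16; dotted quarter = 6; dotted eighth = 3; dotted quarter note = 6; dotted quarter note = 6.
Altogether 4 + 16 + 6 + 3 + 6 + 6 = 41.
41 ÷ 2 = 20.5 beats.

20.5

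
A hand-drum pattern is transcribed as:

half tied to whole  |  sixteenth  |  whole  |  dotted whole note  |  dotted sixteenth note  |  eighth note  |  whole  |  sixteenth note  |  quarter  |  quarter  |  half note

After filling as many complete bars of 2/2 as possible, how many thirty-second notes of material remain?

11

One bar of 2/2 = 32 thirty-second notes.
In thirty-second notes: half tied to whole (half + whole) = 48; sixteenth = 2; whole = 32; dotted whole note = 48; dotted sixteenth note = 3; eighth note = 4; whole = 32; sixteenth note = 2; quarter = 8; quarter = 8; half note = 16.
Altogether 48 + 2 + 32 + 48 + 3 + 4 + 32 + 2 + 8 + 8 + 16 = 203.
203 ÷ 32 = 6 complete bars with 11 thirty-second notes remaining.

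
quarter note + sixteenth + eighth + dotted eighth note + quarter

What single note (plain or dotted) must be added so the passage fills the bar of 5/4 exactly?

The bar of 5/4 = 20 sixteenth notes.
Working in sixteenth notes: quarter note = 4; sixteenth = 1; eighth = 2; dotted eighth note = 3; quarter = 4.
Adding: 4 + 1 + 2 + 3 + 4 = 14.
Remaining: 20 − 14 = 6 sixteenth notes, which is a dotted quarter note.

dotted quarter note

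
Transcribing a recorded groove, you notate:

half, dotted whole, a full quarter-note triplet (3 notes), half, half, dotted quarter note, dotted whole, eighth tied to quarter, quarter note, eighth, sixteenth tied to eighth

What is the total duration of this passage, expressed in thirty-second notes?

In thirty-second notes: half = 16; dotted whole = 48; a full quarter-note triplet (3 notes) (three triplet quarters span one half) = 16; half = 16; half = 16; dotted quarter note = 12; dotted whole = 48; eighth tied to quarter (eighth + quarter) = 12; quarter note = 8; eighth = 4; sixteenth tied to eighth (sixteenth + eighth) = 6.
Altogether 16 + 48 + 16 + 16 + 16 + 12 + 48 + 12 + 8 + 4 + 6 = 202 thirty-second notes.

202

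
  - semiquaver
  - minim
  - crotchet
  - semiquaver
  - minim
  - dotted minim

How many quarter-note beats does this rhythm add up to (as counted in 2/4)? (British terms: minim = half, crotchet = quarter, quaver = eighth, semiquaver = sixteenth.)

One quarter-note beat = 4 sixteenth notes.
Each duration in sixteenth notes: semiquaver = 1; minim = 8; crotchet = 4; semiquaver = 1; minim = 8; dotted minim = 12.
Total: 1 + 8 + 4 + 1 + 8 + 12 = 34.
34 ÷ 4 = 8.5 beats.

8.5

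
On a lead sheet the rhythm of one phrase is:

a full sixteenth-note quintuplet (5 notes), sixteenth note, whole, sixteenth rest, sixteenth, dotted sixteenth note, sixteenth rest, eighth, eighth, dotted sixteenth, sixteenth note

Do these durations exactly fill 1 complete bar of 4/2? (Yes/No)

One bar of 4/2 = 64 thirty-second notes.
Each duration in thirty-second notes: a full sixteenth-note quintuplet (5 notes) (five quintuplet sixteenths span one quarter) = 8; sixteenth note = 2; whole = 32; sixteenth rest = 2; sixteenth = 2; dotted sixteenth note = 3; sixteenth rest = 2; eighth = 4; eighth = 4; dotted sixteenth = 3; sixteenth note = 2.
Altogether 8 + 2 + 32 + 2 + 2 + 3 + 2 + 4 + 4 + 3 + 2 = 64.
64 equals 64, so the answer is Yes.

Yes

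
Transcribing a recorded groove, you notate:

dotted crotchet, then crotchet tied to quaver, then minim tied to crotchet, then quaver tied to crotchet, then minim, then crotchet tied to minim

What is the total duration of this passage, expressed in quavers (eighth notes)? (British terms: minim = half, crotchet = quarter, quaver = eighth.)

Working in eighth notes: dotted crotchet = 3; crotchet tied to quaver (crotchet + quaver) = 3; minim tied to crotchet (minim + crotchet) = 6; quaver tied to crotchet (quaver + crotchet) = 3; minim = 4; crotchet tied to minim (crotchet + minim) = 6.
Total: 3 + 3 + 6 + 3 + 4 + 6 = 25 eighth notes.

25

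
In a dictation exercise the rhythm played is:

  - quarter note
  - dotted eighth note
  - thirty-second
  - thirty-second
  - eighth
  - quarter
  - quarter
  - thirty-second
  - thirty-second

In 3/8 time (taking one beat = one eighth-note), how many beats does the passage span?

9.5

One eighth-note beat = 4 thirty-second notes.
Express everything in thirty-second notes: quarter note = 8; dotted eighth note = 6; thirty-second = 1; thirty-second = 1; eighth = 4; quarter = 8; quarter = 8; thirty-second = 1; thirty-second = 1.
Adding: 8 + 6 + 1 + 1 + 4 + 8 + 8 + 1 + 1 = 38.
38 ÷ 4 = 9.5 beats.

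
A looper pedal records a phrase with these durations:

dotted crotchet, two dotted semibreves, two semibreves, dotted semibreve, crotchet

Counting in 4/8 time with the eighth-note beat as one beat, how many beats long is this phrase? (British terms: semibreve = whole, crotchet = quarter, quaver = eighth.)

57

One eighth-note beat = 2 sixteenth notes.
Convert each value to sixteenth notes: dotted crotchet = 6; dotted semibreve = 24; dotted semibreve = 24; semibreve = 16; semibreve = 16; dotted semibreve = 24; crotchet = 4.
Adding: 6 + 24 + 24 + 16 + 16 + 24 + 4 = 114.
114 ÷ 2 = 57 beats.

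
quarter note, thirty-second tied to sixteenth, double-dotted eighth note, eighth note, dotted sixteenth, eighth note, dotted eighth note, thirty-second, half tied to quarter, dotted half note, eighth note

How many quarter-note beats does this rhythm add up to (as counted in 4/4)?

11

One quarter-note beat = 8 thirty-second notes.
Express everything in thirty-second notes: quarter note = 8; thirty-second tied to sixteenth (thirty-second + sixteenth) = 3; double-dotted eighth note = 7; eighth note = 4; dotted sixteenth = 3; eighth note = 4; dotted eighth note = 6; thirty-second = 1; half tied to quarter (half + quarter) = 24; dotted half note = 24; eighth note = 4.
Sum: 8 + 3 + 7 + 4 + 3 + 4 + 6 + 1 + 24 + 24 + 4 = 88.
88 ÷ 8 = 11 beats.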